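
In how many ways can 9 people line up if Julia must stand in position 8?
Fix one position: (9-1)! = 40320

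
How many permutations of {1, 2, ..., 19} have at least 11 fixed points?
Exactly j fixed points: C(19,j)·!(19-j); sum over j ≥ 11 (derangement numbers via !m = (m-1)·(!(m-1) + !(m-2)): !0..!8 = 1, 0, 1, 2, 9, 44, 265, 1854, 14833). Σ_{j=11}^{19} C(19,j)·!(19-j) = C(19,11)·!8 + C(19,12)·!7 + C(19,13)·!6 + C(19,14)·!5 + C(19,15)·!4 + C(19,16)·!3 + C(19,17)·!2 + C(19,18)·!1 + C(19,19)·!0 = 75582·14833 + 50388·1854 + 27132·265 + 11628·44 + 3876·9 + 969·2 + 171·1 + 19·0 + 1·1 = 1222265764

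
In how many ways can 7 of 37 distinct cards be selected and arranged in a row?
P(37,7) = 37!/(37-7)! = 51889178880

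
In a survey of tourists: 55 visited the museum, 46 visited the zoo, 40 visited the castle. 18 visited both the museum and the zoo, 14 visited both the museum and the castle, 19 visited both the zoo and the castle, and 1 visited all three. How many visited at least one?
|A∪B∪C| = 55+46+40-18-14-19+1 = 91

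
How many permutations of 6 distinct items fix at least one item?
Complement of the derangements. !6 = Σ_{j=0}^{6} (-1)^j·6!/j! = 720 - 720 + 360 - 120 + 30 - 6 + 1 = 265. 6! - !6 = 720 - 265 = 455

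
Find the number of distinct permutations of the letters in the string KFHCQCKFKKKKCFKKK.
17! / (3! × 1! × 3! × 1! × 9!) = 27227200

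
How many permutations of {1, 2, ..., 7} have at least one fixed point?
Complement of the derangements. !7 = Σ_{j=0}^{7} (-1)^j·7!/j! = 5040 - 5040 + 2520 - 840 + 210 - 42 + 7 - 1 = 1854. 7! - !7 = 5040 - 1854 = 3186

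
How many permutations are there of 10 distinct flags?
10! = 3628800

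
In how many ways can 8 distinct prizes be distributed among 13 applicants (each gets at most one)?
P(13,8) = 13!/(13-8)! = 51891840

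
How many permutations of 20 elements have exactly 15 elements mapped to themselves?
Choose the 15 fixed points C(20,15) = 15504, derange the rest: !5 = Σ_{j=0}^{5} (-1)^j·5!/j! = 120 - 120 + 60 - 20 + 5 - 1 = 44. Product = 15504 × 44 = 682176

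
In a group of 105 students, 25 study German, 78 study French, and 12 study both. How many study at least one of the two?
|A∪B| = |A| + |B| - |A∩B| = 25 + 78 - 12 = 91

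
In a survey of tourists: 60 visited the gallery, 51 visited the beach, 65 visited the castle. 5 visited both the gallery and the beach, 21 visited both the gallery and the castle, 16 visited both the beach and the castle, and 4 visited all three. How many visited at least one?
|A∪B∪C| = 60+51+65-5-21-16+4 = 138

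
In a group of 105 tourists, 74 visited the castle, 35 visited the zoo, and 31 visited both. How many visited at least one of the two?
|A∪B| = |A| + |B| - |A∩B| = 74 + 35 - 31 = 78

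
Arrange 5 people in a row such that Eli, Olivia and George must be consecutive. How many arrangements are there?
Treat the 3 as one block: (5-3+1)! × 3! = 6 × 6 = 36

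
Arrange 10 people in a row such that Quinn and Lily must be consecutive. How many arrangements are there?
Treat the 2 as one block: (10-2+1)! × 2! = 362880 × 2 = 725760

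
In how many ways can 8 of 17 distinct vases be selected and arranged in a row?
P(17,8) = 17!/(17-8)! = 980179200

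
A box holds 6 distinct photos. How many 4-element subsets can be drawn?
C(6,4) = 6!/(4!×2!) = 15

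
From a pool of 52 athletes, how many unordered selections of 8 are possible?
C(52,8) = 52!/(8!×44!) = 752538150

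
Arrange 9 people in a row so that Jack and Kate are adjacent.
Treat as block: (9-1)! × 2! = 40320 × 2 = 80640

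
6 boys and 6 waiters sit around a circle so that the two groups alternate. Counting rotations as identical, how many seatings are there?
Fix one of the boys: (6-1)! ways for the remaining boys, × 6! ways for the waiters = 120 × 720 = 86400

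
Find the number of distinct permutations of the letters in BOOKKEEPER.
10! / (1! × 2! × 2! × 3! × 1! × 1!) = 151200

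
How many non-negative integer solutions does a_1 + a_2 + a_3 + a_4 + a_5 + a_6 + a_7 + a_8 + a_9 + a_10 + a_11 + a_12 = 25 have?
C(25+12-1, 12-1) = C(36, 11) = 600805296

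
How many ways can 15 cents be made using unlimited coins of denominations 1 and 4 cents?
Coefficient of x^15 in 1/(1-x^1) · 1/(1-x^4). Use j coins of 4 for j = 0..⌊15/4⌋ = 3, the rest in 1s: 3 + 1 = 4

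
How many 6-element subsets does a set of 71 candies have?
C(71,6) = 71!/(6!×65!) = 143218999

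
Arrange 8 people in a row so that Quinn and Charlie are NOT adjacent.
Total - adjacent = 8! - (8-1)!×2 = 40320 - 10080 = 30240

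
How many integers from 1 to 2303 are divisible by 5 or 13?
⌊2303/5⌋ + ⌊2303/13⌋ - ⌊2303/65⌋ = 460 + 177 - 35 = 602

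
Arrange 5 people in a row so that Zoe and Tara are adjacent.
Treat as block: (5-1)! × 2! = 24 × 2 = 48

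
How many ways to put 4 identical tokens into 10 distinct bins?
C(4+10-1, 10-1) = C(13, 9) = 715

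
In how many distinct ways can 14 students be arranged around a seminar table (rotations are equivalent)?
Circular: fix one position, arrange the rest. (14-1)! = 6227020800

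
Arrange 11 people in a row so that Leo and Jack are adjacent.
Treat as block: (11-1)! × 2! = 3628800 × 2 = 7257600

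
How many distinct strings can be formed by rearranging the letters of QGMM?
4! / (2! × 1! × 1!) = 12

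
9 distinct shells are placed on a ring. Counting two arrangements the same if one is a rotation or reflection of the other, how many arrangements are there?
(9-1)!/2 = 40320/2 = 20160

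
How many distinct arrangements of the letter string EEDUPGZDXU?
10! / (1! × 2! × 1! × 2! × 2! × 1! × 1!) = 453600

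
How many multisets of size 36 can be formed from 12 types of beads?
C(36+12-1, 12-1) = C(47, 11) = 17417133617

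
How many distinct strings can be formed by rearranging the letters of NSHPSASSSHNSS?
13! / (2! × 1! × 1! × 2! × 7!) = 308880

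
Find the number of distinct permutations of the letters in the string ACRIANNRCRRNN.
13! / (2! × 2! × 4! × 4! × 1!) = 2702700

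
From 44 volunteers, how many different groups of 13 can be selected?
C(44,13) = 44!/(13!×31!) = 51915526432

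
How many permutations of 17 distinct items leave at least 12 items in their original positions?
Exactly j fixed points: C(17,j)·!(17-j); sum over j ≥ 12 (derangement numbers via !m = (m-1)·(!(m-1) + !(m-2)): !0..!5 = 1, 0, 1, 2, 9, 44). Σ_{j=12}^{17} C(17,j)·!(17-j) = C(17,12)·!5 + C(17,13)·!4 + C(17,14)·!3 + C(17,15)·!2 + C(17,16)·!1 + C(17,17)·!0 = 6188·44 + 2380·9 + 680·2 + 136·1 + 17·0 + 1·1 = 295189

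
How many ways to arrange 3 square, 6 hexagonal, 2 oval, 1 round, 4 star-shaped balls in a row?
16! / (3! × 6! × 2! × 1! × 4!) = 100900800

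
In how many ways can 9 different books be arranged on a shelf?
9! = 362880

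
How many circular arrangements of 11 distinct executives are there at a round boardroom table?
Circular: fix one position, arrange the rest. (11-1)! = 3628800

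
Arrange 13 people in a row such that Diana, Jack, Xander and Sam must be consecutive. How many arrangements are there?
Treat the 4 as one block: (13-4+1)! × 4! = 3628800 × 24 = 87091200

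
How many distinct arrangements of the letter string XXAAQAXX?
8! / (4! × 1! × 3!) = 280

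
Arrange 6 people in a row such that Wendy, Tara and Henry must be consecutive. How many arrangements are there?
Treat the 3 as one block: (6-3+1)! × 3! = 24 × 6 = 144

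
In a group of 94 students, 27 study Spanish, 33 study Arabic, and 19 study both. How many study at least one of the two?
|A∪B| = |A| + |B| - |A∩B| = 27 + 33 - 19 = 41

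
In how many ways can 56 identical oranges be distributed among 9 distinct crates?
C(56+9-1, 9-1) = C(64, 8) = 4426165368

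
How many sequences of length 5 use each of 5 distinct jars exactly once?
5! = 120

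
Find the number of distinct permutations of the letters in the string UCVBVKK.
7! / (1! × 2! × 1! × 2! × 1!) = 1260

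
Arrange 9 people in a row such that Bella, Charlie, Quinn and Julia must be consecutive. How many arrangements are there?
Treat the 4 as one block: (9-4+1)! × 4! = 720 × 24 = 17280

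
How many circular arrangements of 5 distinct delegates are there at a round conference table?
Circular: fix one position, arrange the rest. (5-1)! = 24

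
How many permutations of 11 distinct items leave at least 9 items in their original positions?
Exactly j fixed points: C(11,j)·!(11-j); sum over j ≥ 9 (derangement numbers via !m = (m-1)·(!(m-1) + !(m-2)): !0..!2 = 1, 0, 1). Σ_{j=9}^{11} C(11,j)·!(11-j) = C(11,9)·!2 + C(11,10)·!1 + C(11,11)·!0 = 55·1 + 11·0 + 1·1 = 56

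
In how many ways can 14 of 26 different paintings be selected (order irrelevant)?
C(26,14) = 26!/(14!×12!) = 9657700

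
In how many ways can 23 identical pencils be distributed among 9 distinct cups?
C(23+9-1, 9-1) = C(31, 8) = 7888725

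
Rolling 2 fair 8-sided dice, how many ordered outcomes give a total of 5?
Coefficient of x^5 in (x + x² + ... + x^8)^2. By inclusion-exclusion on dice exceeding 8: Σ_j (-1)^j C(2,j)·C(5-1-8j, 1) = C(2,0)·C(4,1) = 1·4 = 4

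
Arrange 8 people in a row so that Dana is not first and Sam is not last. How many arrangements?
By inclusion-exclusion: 8! - 2×(8-1)! + (8-2)! = 40320 - 10080 + 720 = 30960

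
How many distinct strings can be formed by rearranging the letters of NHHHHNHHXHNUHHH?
15! / (1! × 10! × 3! × 1!) = 60060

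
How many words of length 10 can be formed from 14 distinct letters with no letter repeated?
P(14,10) = 14!/(14-10)! = 3632428800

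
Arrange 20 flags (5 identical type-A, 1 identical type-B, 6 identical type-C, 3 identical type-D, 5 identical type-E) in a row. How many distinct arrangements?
20! / (5! × 1! × 6! × 3! × 5!) = 39109150080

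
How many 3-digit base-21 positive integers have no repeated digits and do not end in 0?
Last digit: 20 nonzero choices. First digit: 19 (nonzero, ≠last). Middle 1: P(19,1) = 19. Total = 7220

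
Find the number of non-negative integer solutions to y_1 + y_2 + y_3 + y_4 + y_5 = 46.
C(46+5-1, 5-1) = C(50, 4) = 230300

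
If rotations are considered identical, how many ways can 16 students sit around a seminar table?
Circular: fix one position, arrange the rest. (16-1)! = 1307674368000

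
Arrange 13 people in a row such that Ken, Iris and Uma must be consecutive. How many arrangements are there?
Treat the 3 as one block: (13-3+1)! × 3! = 39916800 × 6 = 239500800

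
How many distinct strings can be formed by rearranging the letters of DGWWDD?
6! / (1! × 2! × 3!) = 60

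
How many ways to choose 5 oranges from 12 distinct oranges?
C(12,5) = 12!/(5!×7!) = 792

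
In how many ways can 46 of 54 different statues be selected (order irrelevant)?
C(54,46) = 54!/(46!×8!) = 1040465790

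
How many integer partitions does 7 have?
Pentagonal recurrence p(n) = p(n-1) + p(n-2) - p(n-5) - p(n-7) + p(n-12) + p(n-15) - ... gives p(0..6) = 1, 1, 2, 3, 5, 7, 11. p(7) = p(6) + p(5) - p(2) - p(0) = 11 + 7 - 2 - 1 = 15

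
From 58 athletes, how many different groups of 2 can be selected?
C(58,2) = 58!/(2!×56!) = 1653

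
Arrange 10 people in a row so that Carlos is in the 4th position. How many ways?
Fix one position: (10-1)! = 362880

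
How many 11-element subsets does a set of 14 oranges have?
C(14,11) = 14!/(11!×3!) = 364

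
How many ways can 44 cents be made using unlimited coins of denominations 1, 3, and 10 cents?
Coefficient of x^44 in 1/(1-x^1) · 1/(1-x^3) · 1/(1-x^10). Case on j = number of 10-cent coins (j = 0..4); remainder r = 44 - 10j is made from {1,3} in ⌊r/3⌋+1 ways. r = 44, 34, 24, 14, 4 → 15 + 12 + 9 + 5 + 2 = 43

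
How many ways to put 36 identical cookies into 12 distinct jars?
C(36+12-1, 12-1) = C(47, 11) = 17417133617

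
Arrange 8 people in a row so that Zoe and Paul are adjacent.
Treat as block: (8-1)! × 2! = 5040 × 2 = 10080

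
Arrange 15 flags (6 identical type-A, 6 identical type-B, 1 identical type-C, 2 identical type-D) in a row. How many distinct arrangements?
15! / (6! × 6! × 1! × 2!) = 1261260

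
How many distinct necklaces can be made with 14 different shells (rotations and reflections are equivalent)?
(14-1)!/2 = 6227020800/2 = 3113510400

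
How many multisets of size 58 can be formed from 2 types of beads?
C(58+2-1, 2-1) = C(59, 1) = 59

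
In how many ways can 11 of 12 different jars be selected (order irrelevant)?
C(12,11) = 12!/(11!×1!) = 12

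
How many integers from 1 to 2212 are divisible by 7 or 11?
⌊2212/7⌋ + ⌊2212/11⌋ - ⌊2212/77⌋ = 316 + 201 - 28 = 489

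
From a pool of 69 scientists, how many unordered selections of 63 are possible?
C(69,63) = 69!/(63!×6!) = 119877472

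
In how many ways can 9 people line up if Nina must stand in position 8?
Fix one position: (9-1)! = 40320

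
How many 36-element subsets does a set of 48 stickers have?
C(48,36) = 48!/(36!×12!) = 69668534468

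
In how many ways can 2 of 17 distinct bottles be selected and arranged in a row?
P(17,2) = 17!/(17-2)! = 272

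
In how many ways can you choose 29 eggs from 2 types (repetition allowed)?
C(29+2-1, 2-1) = C(30, 1) = 30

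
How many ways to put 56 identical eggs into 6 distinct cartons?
C(56+6-1, 6-1) = C(61, 5) = 5949147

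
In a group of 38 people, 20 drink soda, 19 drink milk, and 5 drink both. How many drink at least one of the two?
|A∪B| = |A| + |B| - |A∩B| = 20 + 19 - 5 = 34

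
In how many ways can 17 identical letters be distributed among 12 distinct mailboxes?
C(17+12-1, 12-1) = C(28, 11) = 21474180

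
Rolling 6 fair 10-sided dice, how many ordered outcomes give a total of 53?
Coefficient of x^53 in (x + x² + ... + x^10)^6. By inclusion-exclusion on dice exceeding 10: Σ_j (-1)^j C(6,j)·C(53-1-10j, 5) = C(6,0)·C(52,5) - C(6,1)·C(42,5) + C(6,2)·C(32,5) - C(6,3)·C(22,5) + C(6,4)·C(12,5) = 1·2598960 - 6·850668 + 15·201376 - 20·26334 + 15·792 = 792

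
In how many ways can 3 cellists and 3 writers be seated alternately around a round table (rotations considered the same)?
Fix one of the cellists: (3-1)! ways for the remaining cellists, × 3! ways for the writers = 2 × 6 = 12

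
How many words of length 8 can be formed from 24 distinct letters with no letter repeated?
P(24,8) = 24!/(24-8)! = 29654190720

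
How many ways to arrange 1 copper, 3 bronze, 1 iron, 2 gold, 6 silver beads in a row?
13! / (1! × 3! × 1! × 2! × 6!) = 720720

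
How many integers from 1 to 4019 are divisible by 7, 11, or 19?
⌊4019/7⌋+⌊4019/11⌋+⌊4019/19⌋ - ⌊4019/77⌋-⌊4019/133⌋-⌊4019/209⌋ + ⌊4019/1463⌋ = 574+365+211 - 52-30-19 + 2 = 1051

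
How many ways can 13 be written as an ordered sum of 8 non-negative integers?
C(13+8-1, 8-1) = C(20, 7) = 77520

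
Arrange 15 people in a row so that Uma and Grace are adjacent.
Treat as block: (15-1)! × 2! = 87178291200 × 2 = 174356582400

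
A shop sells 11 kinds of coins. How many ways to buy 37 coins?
C(37+11-1, 11-1) = C(47, 10) = 5178066751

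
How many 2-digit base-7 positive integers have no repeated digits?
First digit: 6 choices (nonzero). Then descending: 6 × 6 = 36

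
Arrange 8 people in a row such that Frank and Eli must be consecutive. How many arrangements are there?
Treat the 2 as one block: (8-2+1)! × 2! = 5040 × 2 = 10080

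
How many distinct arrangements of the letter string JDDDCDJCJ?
9! / (4! × 3! × 2!) = 1260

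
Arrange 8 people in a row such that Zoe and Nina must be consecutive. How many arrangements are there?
Treat the 2 as one block: (8-2+1)! × 2! = 5040 × 2 = 10080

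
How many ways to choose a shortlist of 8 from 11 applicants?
C(11,8) = 11!/(8!×3!) = 165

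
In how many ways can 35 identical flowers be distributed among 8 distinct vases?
C(35+8-1, 8-1) = C(42, 7) = 26978328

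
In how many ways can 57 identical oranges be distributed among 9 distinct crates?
C(57+9-1, 9-1) = C(65, 8) = 5047381560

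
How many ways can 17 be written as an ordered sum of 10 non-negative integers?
C(17+10-1, 10-1) = C(26, 9) = 3124550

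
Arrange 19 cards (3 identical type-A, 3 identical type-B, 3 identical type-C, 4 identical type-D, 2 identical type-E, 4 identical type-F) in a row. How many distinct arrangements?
19! / (3! × 3! × 3! × 4! × 2! × 4!) = 488864376000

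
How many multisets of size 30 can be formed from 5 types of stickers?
C(30+5-1, 5-1) = C(34, 4) = 46376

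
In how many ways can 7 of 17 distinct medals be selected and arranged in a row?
P(17,7) = 17!/(17-7)! = 98017920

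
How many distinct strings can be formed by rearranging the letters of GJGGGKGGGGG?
11! / (1! × 9! × 1!) = 110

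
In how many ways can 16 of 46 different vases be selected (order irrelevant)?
C(46,16) = 46!/(16!×30!) = 991493848554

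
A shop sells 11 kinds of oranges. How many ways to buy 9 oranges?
C(9+11-1, 11-1) = C(19, 10) = 92378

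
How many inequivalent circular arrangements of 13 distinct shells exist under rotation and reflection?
(13-1)!/2 = 479001600/2 = 239500800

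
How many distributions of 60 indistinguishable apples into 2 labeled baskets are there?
C(60+2-1, 2-1) = C(61, 1) = 61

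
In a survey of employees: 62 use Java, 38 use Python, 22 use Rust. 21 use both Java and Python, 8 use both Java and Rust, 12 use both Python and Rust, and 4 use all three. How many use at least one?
|A∪B∪C| = 62+38+22-21-8-12+4 = 85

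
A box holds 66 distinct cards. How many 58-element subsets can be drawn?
C(66,58) = 66!/(58!×8!) = 5743572120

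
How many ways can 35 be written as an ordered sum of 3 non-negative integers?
C(35+3-1, 3-1) = C(37, 2) = 666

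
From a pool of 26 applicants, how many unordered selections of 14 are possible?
C(26,14) = 26!/(14!×12!) = 9657700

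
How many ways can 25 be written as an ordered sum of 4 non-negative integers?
C(25+4-1, 4-1) = C(28, 3) = 3276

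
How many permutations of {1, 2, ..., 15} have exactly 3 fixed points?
Choose the 3 fixed points C(15,3) = 455, derange the rest: !12 = Σ_{j=0}^{12} (-1)^j·12!/j! = 479001600 - 479001600 + 239500800 - 79833600 + 19958400 - 3991680 + 665280 - 95040 + 11880 - 1320 + 132 - 12 + 1 = 176214841. Product = 455 × 176214841 = 80177752655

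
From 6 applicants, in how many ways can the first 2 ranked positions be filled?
P(6,2) = 6!/(6-2)! = 30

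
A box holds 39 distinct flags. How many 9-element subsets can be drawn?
C(39,9) = 39!/(9!×30!) = 211915132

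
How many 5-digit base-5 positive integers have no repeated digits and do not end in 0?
Last digit: 4 nonzero choices. First digit: 3 (nonzero, ≠last). Middle 3: P(3,3) = 6. Total = 72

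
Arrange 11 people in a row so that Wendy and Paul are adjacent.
Treat as block: (11-1)! × 2! = 3628800 × 2 = 7257600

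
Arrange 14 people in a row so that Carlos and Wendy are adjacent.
Treat as block: (14-1)! × 2! = 6227020800 × 2 = 12454041600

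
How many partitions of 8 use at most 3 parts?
By conjugation, equals partitions of 8 into parts ≤ 3. Let r_j(i) = number of partitions of i into parts ≤ j, for i = 0..8. r_1(i) = 1 for all i; r_j(i) = r_{j-1}(i) + r_j(i-j). Rows j = 2..3: ≤2: 1 1 2 2 3 3 4 4 5; ≤3: 1 1 2 3 4 5 7 8 10. r_3(8) = 10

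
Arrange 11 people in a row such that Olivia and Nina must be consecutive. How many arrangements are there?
Treat the 2 as one block: (11-2+1)! × 2! = 3628800 × 2 = 7257600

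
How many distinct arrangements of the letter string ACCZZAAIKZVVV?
13! / (3! × 2! × 1! × 1! × 3! × 3!) = 14414400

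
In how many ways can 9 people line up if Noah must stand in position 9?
Fix one position: (9-1)! = 40320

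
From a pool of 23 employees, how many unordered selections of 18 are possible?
C(23,18) = 23!/(18!×5!) = 33649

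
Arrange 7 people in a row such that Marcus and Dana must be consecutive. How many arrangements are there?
Treat the 2 as one block: (7-2+1)! × 2! = 720 × 2 = 1440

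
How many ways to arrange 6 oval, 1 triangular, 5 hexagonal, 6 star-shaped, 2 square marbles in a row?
20! / (6! × 1! × 5! × 6! × 2!) = 19554575040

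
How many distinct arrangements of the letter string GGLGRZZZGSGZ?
12! / (4! × 1! × 5! × 1! × 1!) = 166320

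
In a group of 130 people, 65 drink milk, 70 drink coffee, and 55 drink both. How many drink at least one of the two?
|A∪B| = |A| + |B| - |A∩B| = 65 + 70 - 55 = 80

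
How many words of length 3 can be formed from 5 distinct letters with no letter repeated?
P(5,3) = 5!/(5-3)! = 60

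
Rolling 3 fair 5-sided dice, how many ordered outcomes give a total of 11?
Coefficient of x^11 in (x + x² + ... + x^5)^3. By inclusion-exclusion on dice exceeding 5: Σ_j (-1)^j C(3,j)·C(11-1-5j, 2) = C(3,0)·C(10,2) - C(3,1)·C(5,2) = 1·45 - 3·10 = 15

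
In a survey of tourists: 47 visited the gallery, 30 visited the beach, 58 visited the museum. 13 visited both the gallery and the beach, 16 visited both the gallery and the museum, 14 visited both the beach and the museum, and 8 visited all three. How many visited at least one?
|A∪B∪C| = 47+30+58-13-16-14+8 = 100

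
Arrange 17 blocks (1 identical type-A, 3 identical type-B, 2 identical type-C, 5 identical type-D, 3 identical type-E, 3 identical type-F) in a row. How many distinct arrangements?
17! / (1! × 3! × 2! × 5! × 3! × 3!) = 6861254400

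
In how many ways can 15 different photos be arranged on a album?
15! = 1307674368000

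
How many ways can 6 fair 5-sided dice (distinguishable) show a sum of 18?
Coefficient of x^18 in (x + x² + ... + x^5)^6. By inclusion-exclusion on dice exceeding 5: Σ_j (-1)^j C(6,j)·C(18-1-5j, 5) = C(6,0)·C(17,5) - C(6,1)·C(12,5) + C(6,2)·C(7,5) = 1·6188 - 6·792 + 15·21 = 1751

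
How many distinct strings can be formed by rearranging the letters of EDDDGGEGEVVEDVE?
15! / (5! × 3! × 3! × 4!) = 12612600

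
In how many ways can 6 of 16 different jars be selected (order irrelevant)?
C(16,6) = 16!/(6!×10!) = 8008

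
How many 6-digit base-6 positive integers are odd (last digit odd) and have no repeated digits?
Last∈{1,3,5}. Last=0: 0. Last nonzero: 3×4×P(4,4) = 288. Total = 288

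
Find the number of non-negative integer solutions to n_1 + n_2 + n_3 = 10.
C(10+3-1, 3-1) = C(12, 2) = 66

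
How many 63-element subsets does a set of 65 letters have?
C(65,63) = 65!/(63!×2!) = 2080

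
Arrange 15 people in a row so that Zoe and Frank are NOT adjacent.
Total - adjacent = 15! - (15-1)!×2 = 1307674368000 - 174356582400 = 1133317785600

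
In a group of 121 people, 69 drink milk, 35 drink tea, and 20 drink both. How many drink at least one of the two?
|A∪B| = |A| + |B| - |A∩B| = 69 + 35 - 20 = 84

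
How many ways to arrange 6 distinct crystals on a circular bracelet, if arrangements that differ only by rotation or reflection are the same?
(6-1)!/2 = 120/2 = 60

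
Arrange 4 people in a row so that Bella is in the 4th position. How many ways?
Fix one position: (4-1)! = 6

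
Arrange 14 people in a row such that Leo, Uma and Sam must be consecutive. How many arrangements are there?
Treat the 3 as one block: (14-3+1)! × 3! = 479001600 × 6 = 2874009600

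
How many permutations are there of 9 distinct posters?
9! = 362880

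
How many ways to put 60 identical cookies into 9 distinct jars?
C(60+9-1, 9-1) = C(68, 8) = 7392009768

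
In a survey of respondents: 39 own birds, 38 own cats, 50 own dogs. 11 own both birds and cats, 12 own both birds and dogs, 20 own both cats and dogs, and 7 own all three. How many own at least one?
|A∪B∪C| = 39+38+50-11-12-20+7 = 91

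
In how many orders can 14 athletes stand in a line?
14! = 87178291200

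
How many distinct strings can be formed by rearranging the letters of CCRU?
4! / (2! × 1! × 1!) = 12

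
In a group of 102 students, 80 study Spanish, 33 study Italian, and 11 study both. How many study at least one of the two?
|A∪B| = |A| + |B| - |A∩B| = 80 + 33 - 11 = 102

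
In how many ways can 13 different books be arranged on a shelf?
13! = 6227020800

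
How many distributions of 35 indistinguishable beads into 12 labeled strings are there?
C(35+12-1, 12-1) = C(46, 11) = 13340783196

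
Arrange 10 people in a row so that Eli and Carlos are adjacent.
Treat as block: (10-1)! × 2! = 362880 × 2 = 725760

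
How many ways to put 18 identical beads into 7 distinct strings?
C(18+7-1, 7-1) = C(24, 6) = 134596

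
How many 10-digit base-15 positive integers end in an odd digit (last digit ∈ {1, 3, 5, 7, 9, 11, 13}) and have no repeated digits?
Last∈{1,3,5,7,9,11,13}. Last=0: 0. Last nonzero: 7×13×P(13,8) = 4722157440. Total = 4722157440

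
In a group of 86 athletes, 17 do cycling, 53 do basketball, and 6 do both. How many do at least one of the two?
|A∪B| = |A| + |B| - |A∩B| = 17 + 53 - 6 = 64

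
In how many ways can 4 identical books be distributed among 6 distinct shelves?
C(4+6-1, 6-1) = C(9, 5) = 126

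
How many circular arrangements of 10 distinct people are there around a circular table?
Circular: fix one position, arrange the rest. (10-1)! = 362880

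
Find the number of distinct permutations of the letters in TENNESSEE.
9! / (1! × 4! × 2! × 2!) = 3780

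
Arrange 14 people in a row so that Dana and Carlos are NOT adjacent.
Total - adjacent = 14! - (14-1)!×2 = 87178291200 - 12454041600 = 74724249600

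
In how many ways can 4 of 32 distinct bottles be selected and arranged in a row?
P(32,4) = 32!/(32-4)! = 863040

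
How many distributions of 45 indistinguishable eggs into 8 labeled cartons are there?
C(45+8-1, 8-1) = C(52, 7) = 133784560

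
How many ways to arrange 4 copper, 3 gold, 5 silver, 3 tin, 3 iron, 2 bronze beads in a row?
20! / (4! × 3! × 5! × 3! × 3! × 2!) = 1955457504000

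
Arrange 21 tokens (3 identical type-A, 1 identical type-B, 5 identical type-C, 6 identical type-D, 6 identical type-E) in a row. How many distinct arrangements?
21! / (3! × 1! × 5! × 6! × 6!) = 136882025280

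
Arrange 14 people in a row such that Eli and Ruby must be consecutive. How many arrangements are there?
Treat the 2 as one block: (14-2+1)! × 2! = 6227020800 × 2 = 12454041600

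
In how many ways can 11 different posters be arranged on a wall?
11! = 39916800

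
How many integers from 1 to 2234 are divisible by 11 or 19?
⌊2234/11⌋ + ⌊2234/19⌋ - ⌊2234/209⌋ = 203 + 117 - 10 = 310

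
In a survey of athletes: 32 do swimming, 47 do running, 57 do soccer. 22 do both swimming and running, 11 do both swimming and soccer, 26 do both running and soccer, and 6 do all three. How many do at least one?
|A∪B∪C| = 32+47+57-22-11-26+6 = 83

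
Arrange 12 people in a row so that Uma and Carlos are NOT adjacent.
Total - adjacent = 12! - (12-1)!×2 = 479001600 - 79833600 = 399168000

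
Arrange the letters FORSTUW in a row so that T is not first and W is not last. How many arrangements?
By inclusion-exclusion: 7! - 2×(7-1)! + (7-2)! = 5040 - 1440 + 120 = 3720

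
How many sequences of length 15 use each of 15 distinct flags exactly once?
15! = 1307674368000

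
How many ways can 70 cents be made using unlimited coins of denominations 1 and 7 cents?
Coefficient of x^70 in 1/(1-x^1) · 1/(1-x^7). Use j coins of 7 for j = 0..⌊70/7⌋ = 10, the rest in 1s: 10 + 1 = 11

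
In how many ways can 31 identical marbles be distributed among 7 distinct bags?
C(31+7-1, 7-1) = C(37, 6) = 2324784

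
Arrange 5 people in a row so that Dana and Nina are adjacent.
Treat as block: (5-1)! × 2! = 24 × 2 = 48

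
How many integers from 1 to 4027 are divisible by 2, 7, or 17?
⌊4027/2⌋+⌊4027/7⌋+⌊4027/17⌋ - ⌊4027/14⌋-⌊4027/34⌋-⌊4027/119⌋ + ⌊4027/238⌋ = 2013+575+236 - 287-118-33 + 16 = 2402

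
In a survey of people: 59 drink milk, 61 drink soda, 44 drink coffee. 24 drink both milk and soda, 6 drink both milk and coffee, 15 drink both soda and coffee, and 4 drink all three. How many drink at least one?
|A∪B∪C| = 59+61+44-24-6-15+4 = 123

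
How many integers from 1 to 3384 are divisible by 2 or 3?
⌊3384/2⌋ + ⌊3384/3⌋ - ⌊3384/6⌋ = 1692 + 1128 - 564 = 2256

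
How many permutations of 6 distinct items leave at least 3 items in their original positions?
Exactly j fixed points: C(6,j)·!(6-j); sum over j ≥ 3 (derangement numbers via !m = (m-1)·(!(m-1) + !(m-2)): !0..!3 = 1, 0, 1, 2). Σ_{j=3}^{6} C(6,j)·!(6-j) = C(6,3)·!3 + C(6,4)·!2 + C(6,5)·!1 + C(6,6)·!0 = 20·2 + 15·1 + 6·0 + 1·1 = 56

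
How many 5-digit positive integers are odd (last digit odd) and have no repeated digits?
Last∈{1,3,5,7,9}. Last=0: 0. Last nonzero: 5×8×P(8,3) = 13440. Total = 13440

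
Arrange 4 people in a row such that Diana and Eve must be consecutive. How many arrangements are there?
Treat the 2 as one block: (4-2+1)! × 2! = 6 × 2 = 12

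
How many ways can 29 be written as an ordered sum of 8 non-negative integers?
C(29+8-1, 8-1) = C(36, 7) = 8347680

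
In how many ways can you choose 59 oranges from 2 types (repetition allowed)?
C(59+2-1, 2-1) = C(60, 1) = 60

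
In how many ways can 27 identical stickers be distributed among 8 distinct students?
C(27+8-1, 8-1) = C(34, 7) = 5379616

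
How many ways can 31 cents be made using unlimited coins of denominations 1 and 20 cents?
Coefficient of x^31 in 1/(1-x^1) · 1/(1-x^20). Use j coins of 20 for j = 0..⌊31/20⌋ = 1, the rest in 1s: 1 + 1 = 2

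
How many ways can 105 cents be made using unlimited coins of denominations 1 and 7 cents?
Coefficient of x^105 in 1/(1-x^1) · 1/(1-x^7). Use j coins of 7 for j = 0..⌊105/7⌋ = 15, the rest in 1s: 15 + 1 = 16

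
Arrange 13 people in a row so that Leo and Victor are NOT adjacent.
Total - adjacent = 13! - (13-1)!×2 = 6227020800 - 958003200 = 5269017600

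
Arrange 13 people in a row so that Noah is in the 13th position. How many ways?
Fix one position: (13-1)! = 479001600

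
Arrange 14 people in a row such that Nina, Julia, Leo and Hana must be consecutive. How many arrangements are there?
Treat the 4 as one block: (14-4+1)! × 4! = 39916800 × 24 = 958003200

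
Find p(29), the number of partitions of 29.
Pentagonal recurrence p(n) = p(n-1) + p(n-2) - p(n-5) - p(n-7) + p(n-12) + p(n-15) - ... gives p(0..28) = 1, 1, 2, 3, 5, 7, 11, 15, 22, 30, 42, 56, 77, 101, 135, 176, 231, 297, 385, 490, 627, 792, 1002, 1255, 1575, 1958, 2436, 3010, 3718. p(29) = p(28) + p(27) - p(24) - p(22) + p(17) + p(14) - p(7) - p(3) = 3718 + 3010 - 1575 - 1002 + 297 + 135 - 15 - 3 = 4565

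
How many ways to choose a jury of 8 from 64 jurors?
C(64,8) = 64!/(8!×56!) = 4426165368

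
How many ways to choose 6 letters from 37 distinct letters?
C(37,6) = 37!/(6!×31!) = 2324784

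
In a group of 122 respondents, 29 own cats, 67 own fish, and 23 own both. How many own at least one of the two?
|A∪B| = |A| + |B| - |A∩B| = 29 + 67 - 23 = 73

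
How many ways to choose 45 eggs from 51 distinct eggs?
C(51,45) = 51!/(45!×6!) = 18009460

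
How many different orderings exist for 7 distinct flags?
7! = 5040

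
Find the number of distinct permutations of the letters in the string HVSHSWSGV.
9! / (2! × 1! × 3! × 1! × 2!) = 15120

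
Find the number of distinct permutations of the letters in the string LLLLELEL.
8! / (2! × 6!) = 28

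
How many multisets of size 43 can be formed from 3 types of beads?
C(43+3-1, 3-1) = C(45, 2) = 990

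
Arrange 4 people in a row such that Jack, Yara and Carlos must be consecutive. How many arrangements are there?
Treat the 3 as one block: (4-3+1)! × 3! = 2 × 6 = 12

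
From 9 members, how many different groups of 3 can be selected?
C(9,3) = 9!/(3!×6!) = 84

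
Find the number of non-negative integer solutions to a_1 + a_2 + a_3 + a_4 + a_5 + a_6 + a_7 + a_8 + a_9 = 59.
C(59+9-1, 9-1) = C(67, 8) = 6522361560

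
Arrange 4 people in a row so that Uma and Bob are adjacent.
Treat as block: (4-1)! × 2! = 6 × 2 = 12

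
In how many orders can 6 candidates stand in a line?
6! = 720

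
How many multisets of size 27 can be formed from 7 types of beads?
C(27+7-1, 7-1) = C(33, 6) = 1107568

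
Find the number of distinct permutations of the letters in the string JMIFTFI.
7! / (2! × 1! × 1! × 2! × 1!) = 1260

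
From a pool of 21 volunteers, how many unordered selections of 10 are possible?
C(21,10) = 21!/(10!×11!) = 352716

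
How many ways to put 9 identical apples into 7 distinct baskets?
C(9+7-1, 7-1) = C(15, 6) = 5005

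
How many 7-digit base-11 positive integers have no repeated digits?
First digit: 10 choices (nonzero). Then descending: 10 × 10 × 9 × 8 × 7 × 6 × 5 = 1512000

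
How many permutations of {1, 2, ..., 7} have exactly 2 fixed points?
Choose the 2 fixed points C(7,2) = 21, derange the rest: !5 = Σ_{j=0}^{5} (-1)^j·5!/j! = 120 - 120 + 60 - 20 + 5 - 1 = 44. Product = 21 × 44 = 924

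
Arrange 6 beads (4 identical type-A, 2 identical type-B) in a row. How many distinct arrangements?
6! / (4! × 2!) = 15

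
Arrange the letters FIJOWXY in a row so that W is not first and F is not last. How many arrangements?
By inclusion-exclusion: 7! - 2×(7-1)! + (7-2)! = 5040 - 1440 + 120 = 3720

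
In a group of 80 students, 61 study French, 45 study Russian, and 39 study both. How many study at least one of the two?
|A∪B| = |A| + |B| - |A∩B| = 61 + 45 - 39 = 67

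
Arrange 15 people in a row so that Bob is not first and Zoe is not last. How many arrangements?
By inclusion-exclusion: 15! - 2×(15-1)! + (15-2)! = 1307674368000 - 174356582400 + 6227020800 = 1139544806400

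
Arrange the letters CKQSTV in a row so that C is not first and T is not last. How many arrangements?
By inclusion-exclusion: 6! - 2×(6-1)! + (6-2)! = 720 - 240 + 24 = 504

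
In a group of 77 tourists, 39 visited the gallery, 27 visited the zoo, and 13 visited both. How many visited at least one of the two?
|A∪B| = |A| + |B| - |A∩B| = 39 + 27 - 13 = 53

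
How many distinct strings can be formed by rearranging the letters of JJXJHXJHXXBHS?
13! / (3! × 4! × 1! × 1! × 4!) = 1801800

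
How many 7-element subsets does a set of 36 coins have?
C(36,7) = 36!/(7!×29!) = 8347680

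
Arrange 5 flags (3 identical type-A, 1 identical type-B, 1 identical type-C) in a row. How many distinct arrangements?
5! / (3! × 1! × 1!) = 20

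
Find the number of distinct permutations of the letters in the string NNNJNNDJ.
8! / (1! × 5! × 2!) = 168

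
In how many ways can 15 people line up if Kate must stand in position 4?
Fix one position: (15-1)! = 87178291200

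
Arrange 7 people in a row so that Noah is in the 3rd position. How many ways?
Fix one position: (7-1)! = 720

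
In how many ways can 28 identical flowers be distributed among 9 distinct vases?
C(28+9-1, 9-1) = C(36, 8) = 30260340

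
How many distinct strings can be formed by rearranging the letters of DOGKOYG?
7! / (1! × 2! × 1! × 2! × 1!) = 1260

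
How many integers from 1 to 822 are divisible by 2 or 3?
⌊822/2⌋ + ⌊822/3⌋ - ⌊822/6⌋ = 411 + 274 - 137 = 548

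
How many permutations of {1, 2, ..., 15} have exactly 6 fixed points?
Choose the 6 fixed points C(15,6) = 5005, derange the rest: !9 = Σ_{j=0}^{9} (-1)^j·9!/j! = 362880 - 362880 + 181440 - 60480 + 15120 - 3024 + 504 - 72 + 9 - 1 = 133496. Product = 5005 × 133496 = 668147480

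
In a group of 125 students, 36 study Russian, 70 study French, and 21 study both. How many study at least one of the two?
|A∪B| = |A| + |B| - |A∩B| = 36 + 70 - 21 = 85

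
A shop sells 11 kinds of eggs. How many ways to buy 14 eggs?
C(14+11-1, 11-1) = C(24, 10) = 1961256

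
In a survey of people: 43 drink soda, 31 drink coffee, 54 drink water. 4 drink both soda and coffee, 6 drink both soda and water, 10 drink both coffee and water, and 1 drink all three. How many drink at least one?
|A∪B∪C| = 43+31+54-4-6-10+1 = 109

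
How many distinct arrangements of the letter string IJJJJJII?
8! / (3! × 5!) = 56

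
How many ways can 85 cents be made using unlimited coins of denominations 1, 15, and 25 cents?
Coefficient of x^85 in 1/(1-x^1) · 1/(1-x^15) · 1/(1-x^25). Case on j = number of 25-cent coins (j = 0..3); remainder r = 85 - 25j is made from {1,15} in ⌊r/15⌋+1 ways. r = 85, 60, 35, 10 → 6 + 5 + 3 + 1 = 15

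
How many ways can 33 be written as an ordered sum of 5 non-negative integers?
C(33+5-1, 5-1) = C(37, 4) = 66045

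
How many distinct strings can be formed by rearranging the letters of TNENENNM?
8! / (2! × 1! × 1! × 4!) = 840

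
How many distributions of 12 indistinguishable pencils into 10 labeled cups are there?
C(12+10-1, 10-1) = C(21, 9) = 293930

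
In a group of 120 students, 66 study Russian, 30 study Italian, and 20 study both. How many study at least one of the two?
|A∪B| = |A| + |B| - |A∩B| = 66 + 30 - 20 = 76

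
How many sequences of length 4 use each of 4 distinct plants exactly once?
4! = 24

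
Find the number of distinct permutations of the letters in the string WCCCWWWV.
8! / (3! × 1! × 4!) = 280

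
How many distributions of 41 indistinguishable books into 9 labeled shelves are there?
C(41+9-1, 9-1) = C(49, 8) = 450978066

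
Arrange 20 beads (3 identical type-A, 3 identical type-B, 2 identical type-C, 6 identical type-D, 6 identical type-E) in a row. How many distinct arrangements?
20! / (3! × 3! × 2! × 6! × 6!) = 65181916800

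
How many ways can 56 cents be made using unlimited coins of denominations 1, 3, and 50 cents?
Coefficient of x^56 in 1/(1-x^1) · 1/(1-x^3) · 1/(1-x^50). Case on j = number of 50-cent coins (j = 0..1); remainder r = 56 - 50j is made from {1,3} in ⌊r/3⌋+1 ways. r = 56, 6 → 19 + 3 = 22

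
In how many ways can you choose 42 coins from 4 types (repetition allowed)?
C(42+4-1, 4-1) = C(45, 3) = 14190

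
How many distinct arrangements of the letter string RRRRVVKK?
8! / (2! × 2! × 4!) = 420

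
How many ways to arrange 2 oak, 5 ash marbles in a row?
7! / (2! × 5!) = 21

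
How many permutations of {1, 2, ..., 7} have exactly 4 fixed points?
Choose the 4 fixed points C(7,4) = 35, derange the rest: !3 = Σ_{j=0}^{3} (-1)^j·3!/j! = 6 - 6 + 3 - 1 = 2. Product = 35 × 2 = 70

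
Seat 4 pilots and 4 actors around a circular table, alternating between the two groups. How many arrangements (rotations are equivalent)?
Fix one of the pilots: (4-1)! ways for the remaining pilots, × 4! ways for the actors = 6 × 24 = 144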